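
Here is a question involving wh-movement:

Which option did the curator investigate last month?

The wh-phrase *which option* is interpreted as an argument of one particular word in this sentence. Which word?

In situ: The curator did investigate which option last month.
'which option' functions as the direct object of 'investigate'. Wh-movement fronts it, leaving a gap right after 'investigate':
Which option did the curator investigate ___ last month?

investigate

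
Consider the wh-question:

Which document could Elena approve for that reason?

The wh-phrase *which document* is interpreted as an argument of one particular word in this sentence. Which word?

approve

Underlying clause: Elena could approve which document for that reason.
'which document' is the direct object of 'approve'. It moves to the left edge, and the trace sits right after 'approve':
Which document could Elena approve ___ for that reason?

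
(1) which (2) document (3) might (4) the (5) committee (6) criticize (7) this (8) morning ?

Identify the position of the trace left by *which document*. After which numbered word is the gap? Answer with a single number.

Pre-movement form: The committee might criticize which document this morning.
'which document' functions as the direct object of 'criticize'. Fronting leaves a gap immediately after 'criticize':
Which document might the committee criticize ___ this morning?
'criticize' is word 6.

6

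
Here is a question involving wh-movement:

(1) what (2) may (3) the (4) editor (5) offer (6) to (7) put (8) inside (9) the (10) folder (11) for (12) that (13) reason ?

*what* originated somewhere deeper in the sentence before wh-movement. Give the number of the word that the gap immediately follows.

7

Underlying clause: The editor may offer to put what inside the folder for that reason.
'what' functions as the direct object of 'put'. It moves to the left edge, and the trace sits right after 'put':
What may the editor offer to put ___ inside the folder for that reason?
'put' is word 7.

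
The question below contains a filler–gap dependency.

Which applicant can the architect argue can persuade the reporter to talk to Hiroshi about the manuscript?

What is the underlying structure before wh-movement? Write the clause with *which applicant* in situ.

The filler 'which applicant' is interpreted as the subject of the clause embedded under 'argue'. It moves to the left edge, and the trace sits right after 'argue':
Which applicant can the architect argue ___ can persuade the reporter to talk to Hiroshi about the manuscript?

The architect can argue which applicant can persuade the reporter to talk to Hiroshi about the manuscript.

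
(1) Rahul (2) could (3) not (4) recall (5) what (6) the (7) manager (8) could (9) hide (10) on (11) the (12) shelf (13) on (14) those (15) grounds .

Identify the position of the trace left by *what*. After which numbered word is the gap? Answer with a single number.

9

Before movement: The manager could hide what on the shelf on those grounds.
'what' functions as the direct object of 'hide'. Wh-movement fronts it, leaving a gap right after 'hide':
Rahul could not recall what the manager could hide ___ on the shelf on those grounds.
'hide' is word 9.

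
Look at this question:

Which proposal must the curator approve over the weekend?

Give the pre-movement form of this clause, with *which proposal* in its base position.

The filler 'which proposal' is interpreted as the direct object of 'approve'. It moves to the left edge, and the trace sits right after 'approve':
Which proposal must the curator approve ___ over the weekend?

The curator must approve which proposal over the weekend.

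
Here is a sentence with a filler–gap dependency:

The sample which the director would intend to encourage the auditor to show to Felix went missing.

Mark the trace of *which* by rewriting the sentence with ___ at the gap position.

The sample which the director would intend to encourage the auditor to show ___ to Felix went missing.

'which' is the direct object of 'show'. The gap is right after 'show'.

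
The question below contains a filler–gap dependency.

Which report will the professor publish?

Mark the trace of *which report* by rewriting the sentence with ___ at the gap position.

Which report will the professor publish ___?

Underlying clause: The professor will publish which report.
'which report' functions as the direct object of 'publish'. The gap is right after 'publish'.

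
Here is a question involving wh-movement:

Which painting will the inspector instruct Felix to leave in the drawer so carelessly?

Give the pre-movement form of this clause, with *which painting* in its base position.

The filler 'which painting' is interpreted as the direct object of 'leave'. It moves to the left edge, and the trace sits right after 'leave':
Which painting will the inspector instruct Felix to leave ___ in the drawer so carelessly?

The inspector will instruct Felix to leave which painting in the drawer so carelessly.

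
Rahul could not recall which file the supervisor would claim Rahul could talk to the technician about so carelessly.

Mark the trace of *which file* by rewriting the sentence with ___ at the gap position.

Underlying clause: The supervisor would claim Rahul could talk to the technician about which file so carelessly.
'which file' functions as the object of the preposition 'about'. The gap is right after 'about'.

Rahul could not recall which file the supervisor would claim Rahul could talk to the technician about ___ so carelessly.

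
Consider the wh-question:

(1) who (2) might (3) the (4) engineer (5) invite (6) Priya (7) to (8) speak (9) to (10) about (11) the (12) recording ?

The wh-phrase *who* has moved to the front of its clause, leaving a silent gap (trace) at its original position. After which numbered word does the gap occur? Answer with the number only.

9

Pre-movement form: The engineer might invite Priya to speak to who about the recording.
The filler 'who' is interpreted as the object of the preposition 'to'. It moves to the left edge, and the trace sits right after 'to':
Who might the engineer invite Priya to speak to ___ about the recording?
'to' is word 9.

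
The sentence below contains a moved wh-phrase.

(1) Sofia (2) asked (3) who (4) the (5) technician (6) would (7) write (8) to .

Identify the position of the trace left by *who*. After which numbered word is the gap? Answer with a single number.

Before movement: The technician would write to who.
'who' is the object of the preposition 'to'. Wh-movement fronts it, leaving a gap right after 'to':
Sofia asked who the technician would write to ___.
'to' is word 8.

8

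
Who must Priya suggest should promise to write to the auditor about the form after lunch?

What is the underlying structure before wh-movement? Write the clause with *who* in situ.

Priya must suggest who should promise to write to the auditor about the form after lunch.

'who' functions as the subject of the clause embedded under 'suggest'. Wh-movement fronts it, leaving a gap right after 'suggest':
Who must Priya suggest ___ should promise to write to the auditor about the form after lunch?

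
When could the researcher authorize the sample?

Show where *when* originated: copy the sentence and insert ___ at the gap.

When could the researcher authorize the sample ___?

Underlying clause: The researcher could authorize the sample when.
The filler 'when' is interpreted as the temporal adjunct. The gap is right after 'sample'.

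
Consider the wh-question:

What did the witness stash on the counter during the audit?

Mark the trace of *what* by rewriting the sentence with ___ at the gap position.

In situ: The witness did stash what on the counter during the audit.
'what' is the direct object of 'stash'. The gap is right after 'stash'.

What did the witness stash ___ on the counter during the audit?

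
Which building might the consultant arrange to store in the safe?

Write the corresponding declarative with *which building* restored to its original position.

The filler 'which building' is interpreted as the direct object of 'store'. It moves to the left edge, and the trace sits right after 'store':
Which building might the consultant arrange to store ___ in the safe?

The consultant might arrange to store which building in the safe.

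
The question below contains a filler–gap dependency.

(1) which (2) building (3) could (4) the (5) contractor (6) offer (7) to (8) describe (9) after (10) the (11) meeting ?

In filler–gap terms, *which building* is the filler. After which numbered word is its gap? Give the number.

Underlying clause: The contractor could offer to describe which building after the meeting.
The filler 'which building' is interpreted as the direct object of 'describe'. It moves to the left edge, and the trace sits right after 'describe':
Which building could the contractor offer to describe ___ after the meeting?
'describe' is word 8.

8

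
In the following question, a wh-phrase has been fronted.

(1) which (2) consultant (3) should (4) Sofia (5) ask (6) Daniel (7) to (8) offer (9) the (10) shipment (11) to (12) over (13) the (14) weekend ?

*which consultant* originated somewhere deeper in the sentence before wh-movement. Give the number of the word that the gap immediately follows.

Underlying clause: Sofia should ask Daniel to offer the shipment to which consultant over the weekend.
'which consultant' is the object of the preposition 'to' (recipient of 'offer'). Fronting leaves a gap immediately after 'to':
Which consultant should Sofia ask Daniel to offer the shipment to ___ over the weekend?
'to' is word 11.

11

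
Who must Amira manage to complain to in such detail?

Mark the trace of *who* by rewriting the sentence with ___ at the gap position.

Who must Amira manage to complain to ___ in such detail?

Pre-movement form: Amira must manage to complain to who in such detail.
The filler 'who' is interpreted as the object of the preposition 'to'. The gap is right after 'to'.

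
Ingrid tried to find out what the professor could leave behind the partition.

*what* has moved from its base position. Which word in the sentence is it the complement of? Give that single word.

Underlying clause: The professor could leave what behind the partition.
'what' is the direct object of 'leave'. Fronting leaves a gap immediately after 'leave':
Ingrid tried to find out what the professor could leave ___ behind the partition.

leave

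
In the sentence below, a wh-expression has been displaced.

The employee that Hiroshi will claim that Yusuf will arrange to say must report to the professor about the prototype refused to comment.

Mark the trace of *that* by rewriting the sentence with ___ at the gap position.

The employee that Hiroshi will claim that Yusuf will arrange to say ___ must report to the professor about the prototype refused to comment.

The filler 'that' is interpreted as the subject of the clause embedded under 'say'. The gap is right after 'say'.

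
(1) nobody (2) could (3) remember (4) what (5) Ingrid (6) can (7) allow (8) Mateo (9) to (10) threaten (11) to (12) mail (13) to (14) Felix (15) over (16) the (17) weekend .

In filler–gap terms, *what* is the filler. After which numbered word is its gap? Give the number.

Underlying clause: Ingrid can allow Mateo to threaten to mail what to Felix over the weekend.
The filler 'what' is interpreted as the direct object of 'mail'. Wh-movement fronts it, leaving a gap right after 'mail':
Nobody could remember what Ingrid can allow Mateo to threaten to mail ___ to Felix over the weekend.
'mail' is word 12.

12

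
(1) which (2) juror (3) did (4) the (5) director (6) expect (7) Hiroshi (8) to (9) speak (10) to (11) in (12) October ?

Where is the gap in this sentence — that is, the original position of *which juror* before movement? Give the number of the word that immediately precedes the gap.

10

Before movement: The director did expect Hiroshi to speak to which juror in October.
The filler 'which juror' is interpreted as the object of the preposition 'to'. It moves to the left edge, and the trace sits right after 'to':
Which juror did the director expect Hiroshi to speak to ___ in October?
'to' is word 10.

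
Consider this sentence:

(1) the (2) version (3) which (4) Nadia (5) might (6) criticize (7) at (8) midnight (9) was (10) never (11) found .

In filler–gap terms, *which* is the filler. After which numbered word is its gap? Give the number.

6

'which' functions as the direct object of 'criticize'. It moves to the left edge, and the trace sits right after 'criticize':
The version which Nadia might criticize ___ at midnight was never found.
'criticize' is word 6.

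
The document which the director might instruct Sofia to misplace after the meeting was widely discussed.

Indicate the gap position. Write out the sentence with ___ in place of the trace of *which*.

'which' is the direct object of 'misplace'. The gap is right after 'misplace'.

The document which the director might instruct Sofia to misplace ___ after the meeting was widely discussed.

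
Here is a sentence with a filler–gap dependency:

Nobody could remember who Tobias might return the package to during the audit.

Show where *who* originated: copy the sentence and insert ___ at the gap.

Nobody could remember who Tobias might return the package to ___ during the audit.

Before movement: Tobias might return the package to who during the audit.
'who' is the object of the preposition 'to' (recipient of 'return'). The gap is right after 'to'.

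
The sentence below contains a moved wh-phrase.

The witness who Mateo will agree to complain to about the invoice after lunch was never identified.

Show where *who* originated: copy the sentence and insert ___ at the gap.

The witness who Mateo will agree to complain to ___ about the invoice after lunch was never identified.

'who' functions as the object of the preposition 'to'. The gap is right after 'to'.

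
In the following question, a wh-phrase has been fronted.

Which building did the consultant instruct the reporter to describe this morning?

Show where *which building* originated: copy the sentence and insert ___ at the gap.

Which building did the consultant instruct the reporter to describe ___ this morning?

Pre-movement form: The consultant did instruct the reporter to describe which building this morning.
The filler 'which building' is interpreted as the direct object of 'describe'. The gap is right after 'describe'.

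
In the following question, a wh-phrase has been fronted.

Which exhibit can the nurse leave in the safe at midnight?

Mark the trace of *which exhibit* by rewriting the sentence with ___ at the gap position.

Underlying clause: The nurse can leave which exhibit in the safe at midnight.
'which exhibit' is the direct object of 'leave'. The gap is right after 'leave'.

Which exhibit can the nurse leave ___ in the safe at midnight?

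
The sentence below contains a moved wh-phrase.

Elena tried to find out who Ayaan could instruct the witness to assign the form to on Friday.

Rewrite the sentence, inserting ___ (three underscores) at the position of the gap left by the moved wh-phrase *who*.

Underlying clause: Ayaan could instruct the witness to assign the form to who on Friday.
'who' functions as the object of the preposition 'to' (recipient of 'assign'). The gap is right after 'to'.

Elena tried to find out who Ayaan could instruct the witness to assign the form to ___ on Friday.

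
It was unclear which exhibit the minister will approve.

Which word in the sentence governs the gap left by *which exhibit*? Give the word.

approve

Before movement: The minister will approve which exhibit.
'which exhibit' functions as the direct object of 'approve'. Wh-movement fronts it, leaving a gap right after 'approve':
It was unclear which exhibit the minister will approve ___.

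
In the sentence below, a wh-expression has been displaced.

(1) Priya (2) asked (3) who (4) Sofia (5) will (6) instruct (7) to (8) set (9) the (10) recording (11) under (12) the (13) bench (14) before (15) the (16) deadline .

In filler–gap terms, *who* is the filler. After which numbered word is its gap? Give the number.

In situ: Sofia will instruct who to set the recording under the bench before the deadline.
'who' is the direct object of 'instruct'. It moves to the left edge, and the trace sits right after 'instruct':
Priya asked who Sofia will instruct ___ to set the recording under the bench before the deadline.
'instruct' is word 6.

6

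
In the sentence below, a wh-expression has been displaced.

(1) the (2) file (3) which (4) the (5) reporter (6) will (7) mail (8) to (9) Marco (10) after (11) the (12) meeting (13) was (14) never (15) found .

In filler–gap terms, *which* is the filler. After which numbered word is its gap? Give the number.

7

'which' functions as the direct object of 'mail'. It moves to the left edge, and the trace sits right after 'mail':
The file which the reporter will mail ___ to Marco after the meeting was never found.
'mail' is word 7.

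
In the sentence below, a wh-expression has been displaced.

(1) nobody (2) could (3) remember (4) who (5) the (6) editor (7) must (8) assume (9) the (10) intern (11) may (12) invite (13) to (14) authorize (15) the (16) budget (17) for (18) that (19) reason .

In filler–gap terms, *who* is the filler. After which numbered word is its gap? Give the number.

In situ: The editor must assume the intern may invite who to authorize the budget for that reason.
'who' is the direct object of 'invite'. Fronting leaves a gap immediately after 'invite':
Nobody could remember who the editor must assume the intern may invite ___ to authorize the budget for that reason.
'invite' is word 12.

12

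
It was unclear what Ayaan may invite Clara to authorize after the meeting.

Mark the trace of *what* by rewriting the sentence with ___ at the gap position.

It was unclear what Ayaan may invite Clara to authorize ___ after the meeting.

Underlying clause: Ayaan may invite Clara to authorize what after the meeting.
The filler 'what' is interpreted as the direct object of 'authorize'. The gap is right after 'authorize'.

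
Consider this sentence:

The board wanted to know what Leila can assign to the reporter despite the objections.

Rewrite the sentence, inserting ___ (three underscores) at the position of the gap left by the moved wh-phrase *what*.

Underlying clause: Leila can assign what to the reporter despite the objections.
'what' is the direct object of 'assign'. The gap is right after 'assign'.

The board wanted to know what Leila can assign ___ to the reporter despite the objections.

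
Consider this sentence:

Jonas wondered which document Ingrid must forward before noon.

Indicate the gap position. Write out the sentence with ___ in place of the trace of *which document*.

In situ: Ingrid must forward which document before noon.
'which document' is the direct object of 'forward'. The gap is right after 'forward'.

Jonas wondered which document Ingrid must forward ___ before noon.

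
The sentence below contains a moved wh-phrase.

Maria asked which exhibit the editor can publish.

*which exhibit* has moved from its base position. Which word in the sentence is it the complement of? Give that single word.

Pre-movement form: The editor can publish which exhibit.
The filler 'which exhibit' is interpreted as the direct object of 'publish'. Fronting leaves a gap immediately after 'publish':
Maria asked which exhibit the editor can publish ___.

publish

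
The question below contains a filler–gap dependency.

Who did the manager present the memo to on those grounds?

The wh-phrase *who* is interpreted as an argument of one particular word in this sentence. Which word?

to

Underlying clause: The manager did present the memo to who on those grounds.
'who' functions as the object of the preposition 'to' (recipient of 'present'). Fronting leaves a gap immediately after 'to':
Who did the manager present the memo to ___ on those grounds?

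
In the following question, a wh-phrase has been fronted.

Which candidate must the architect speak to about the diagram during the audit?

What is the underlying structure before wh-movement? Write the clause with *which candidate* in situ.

The architect must speak to which candidate about the diagram during the audit.

'which candidate' is the object of the preposition 'to'. Fronting leaves a gap immediately after 'to':
Which candidate must the architect speak to ___ about the diagram during the audit?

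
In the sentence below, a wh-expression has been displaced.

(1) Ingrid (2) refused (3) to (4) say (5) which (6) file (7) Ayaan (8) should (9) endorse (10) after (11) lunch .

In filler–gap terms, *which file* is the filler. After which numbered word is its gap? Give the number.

9

In situ: Ayaan should endorse which file after lunch.
The filler 'which file' is interpreted as the direct object of 'endorse'. Fronting leaves a gap immediately after 'endorse':
Ingrid refused to say which file Ayaan should endorse ___ after lunch.
'endorse' is word 9.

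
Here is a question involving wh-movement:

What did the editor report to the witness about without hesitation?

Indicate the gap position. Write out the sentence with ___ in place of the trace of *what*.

What did the editor report to the witness about ___ without hesitation?

Underlying clause: The editor did report to the witness about what without hesitation.
'what' is the object of the preposition 'about'. The gap is right after 'about'.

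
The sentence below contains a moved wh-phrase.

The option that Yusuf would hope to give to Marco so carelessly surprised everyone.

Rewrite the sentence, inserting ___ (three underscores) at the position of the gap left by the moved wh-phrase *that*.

The option that Yusuf would hope to give ___ to Marco so carelessly surprised everyone.

'that' functions as the direct object of 'give'. The gap is right after 'give'.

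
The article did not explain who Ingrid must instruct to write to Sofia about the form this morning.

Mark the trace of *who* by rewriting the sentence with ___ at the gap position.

Pre-movement form: Ingrid must instruct who to write to Sofia about the form this morning.
'who' functions as the direct object of 'instruct'. The gap is right after 'instruct'.

The article did not explain who Ingrid must instruct ___ to write to Sofia about the form this morning.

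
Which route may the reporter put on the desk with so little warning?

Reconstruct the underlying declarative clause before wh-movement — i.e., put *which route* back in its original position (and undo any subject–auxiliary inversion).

'which route' functions as the direct object of 'put'. Fronting leaves a gap immediately after 'put':
Which route may the reporter put ___ on the desk with so little warning?

The reporter may put which route on the desk with so little warning.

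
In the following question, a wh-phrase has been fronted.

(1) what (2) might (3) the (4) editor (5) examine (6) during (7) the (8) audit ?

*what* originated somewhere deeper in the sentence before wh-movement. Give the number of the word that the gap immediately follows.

Pre-movement form: The editor might examine what during the audit.
'what' functions as the direct object of 'examine'. Fronting leaves a gap immediately after 'examine':
What might the editor examine ___ during the audit?
'examine' is word 5.

5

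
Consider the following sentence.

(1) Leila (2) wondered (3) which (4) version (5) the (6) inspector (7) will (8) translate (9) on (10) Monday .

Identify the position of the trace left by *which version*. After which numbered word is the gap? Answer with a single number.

8

Underlying clause: The inspector will translate which version on Monday.
'which version' functions as the direct object of 'translate'. It moves to the left edge, and the trace sits right after 'translate':
Leila wondered which version the inspector will translate ___ on Monday.
'translate' is word 8.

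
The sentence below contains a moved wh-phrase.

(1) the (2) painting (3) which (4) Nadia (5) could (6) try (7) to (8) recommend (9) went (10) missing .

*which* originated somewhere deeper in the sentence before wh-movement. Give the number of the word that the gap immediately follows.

'which' functions as the direct object of 'recommend'. It moves to the left edge, and the trace sits right after 'recommend':
The painting which Nadia could try to recommend ___ went missing.
'recommend' is word 8.

8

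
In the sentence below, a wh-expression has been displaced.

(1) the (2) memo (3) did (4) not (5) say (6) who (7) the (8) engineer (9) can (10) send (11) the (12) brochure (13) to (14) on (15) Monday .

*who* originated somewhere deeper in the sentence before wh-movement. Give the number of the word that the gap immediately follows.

In situ: The engineer can send the brochure to who on Monday.
'who' functions as the object of the preposition 'to' (recipient of 'send'). It moves to the left edge, and the trace sits right after 'to':
The memo did not say who the engineer can send the brochure to ___ on Monday.
'to' is word 13.

13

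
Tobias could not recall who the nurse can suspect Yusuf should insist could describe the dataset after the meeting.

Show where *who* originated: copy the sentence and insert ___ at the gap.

Pre-movement form: The nurse can suspect Yusuf should insist who could describe the dataset after the meeting.
'who' functions as the subject of the clause embedded under 'insist'. The gap is right after 'insist'.

Tobias could not recall who the nurse can suspect Yusuf should insist ___ could describe the dataset after the meeting.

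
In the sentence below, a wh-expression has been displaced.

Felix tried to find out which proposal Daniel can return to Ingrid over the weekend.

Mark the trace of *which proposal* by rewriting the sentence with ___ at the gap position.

Felix tried to find out which proposal Daniel can return ___ to Ingrid over the weekend.

Underlying clause: Daniel can return which proposal to Ingrid over the weekend.
The filler 'which proposal' is interpreted as the direct object of 'return'. The gap is right after 'return'.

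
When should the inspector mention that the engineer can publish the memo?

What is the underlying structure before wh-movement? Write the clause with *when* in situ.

'when' is the temporal adjunct. Wh-movement fronts it, leaving a gap right after 'memo':
When should the inspector mention that the engineer can publish the memo ___?

The inspector should mention that the engineer can publish the memo when.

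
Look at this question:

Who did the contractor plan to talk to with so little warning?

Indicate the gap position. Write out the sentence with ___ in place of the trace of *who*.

Underlying clause: The contractor did plan to talk to who with so little warning.
'who' functions as the object of the preposition 'to'. The gap is right after 'to'.

Who did the contractor plan to talk to ___ with so little warning?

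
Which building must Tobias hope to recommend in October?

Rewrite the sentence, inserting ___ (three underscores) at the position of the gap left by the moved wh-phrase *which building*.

Which building must Tobias hope to recommend ___ in October?

Before movement: Tobias must hope to recommend which building in October.
The filler 'which building' is interpreted as the direct object of 'recommend'. The gap is right after 'recommend'.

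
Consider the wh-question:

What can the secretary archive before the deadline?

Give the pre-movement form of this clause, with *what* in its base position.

The secretary can archive what before the deadline.

The filler 'what' is interpreted as the direct object of 'archive'. Wh-movement fronts it, leaving a gap right after 'archive':
What can the secretary archive ___ before the deadline?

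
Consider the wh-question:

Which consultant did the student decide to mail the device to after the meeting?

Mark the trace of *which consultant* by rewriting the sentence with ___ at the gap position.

Which consultant did the student decide to mail the device to ___ after the meeting?

Before movement: The student did decide to mail the device to which consultant after the meeting.
'which consultant' is the object of the preposition 'to' (recipient of 'mail'). The gap is right after 'to'.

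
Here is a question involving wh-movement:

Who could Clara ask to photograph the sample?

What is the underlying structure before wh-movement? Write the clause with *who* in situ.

'who' functions as the direct object of 'ask'. Fronting leaves a gap immediately after 'ask':
Who could Clara ask ___ to photograph the sample?

Clara could ask who to photograph the sample.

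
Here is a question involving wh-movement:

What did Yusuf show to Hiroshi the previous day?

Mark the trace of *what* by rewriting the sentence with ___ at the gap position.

What did Yusuf show ___ to Hiroshi the previous day?

Before movement: Yusuf did show what to Hiroshi the previous day.
'what' functions as the direct object of 'show'. The gap is right after 'show'.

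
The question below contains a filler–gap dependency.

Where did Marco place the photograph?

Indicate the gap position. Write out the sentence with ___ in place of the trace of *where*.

Before movement: Marco did place the photograph where.
'where' is the locative complement of 'place'. The gap is right after 'photograph'.

Where did Marco place the photograph ___?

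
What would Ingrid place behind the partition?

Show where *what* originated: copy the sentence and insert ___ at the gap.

Before movement: Ingrid would place what behind the partition.
The filler 'what' is interpreted as the direct object of 'place'. The gap is right after 'place'.

What would Ingrid place ___ behind the partition?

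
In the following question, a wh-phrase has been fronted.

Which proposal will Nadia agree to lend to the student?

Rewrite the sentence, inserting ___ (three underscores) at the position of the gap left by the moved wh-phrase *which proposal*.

Which proposal will Nadia agree to lend ___ to the student?

Pre-movement form: Nadia will agree to lend which proposal to the student.
'which proposal' functions as the direct object of 'lend'. The gap is right after 'lend'.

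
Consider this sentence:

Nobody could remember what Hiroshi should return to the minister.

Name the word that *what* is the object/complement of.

Underlying clause: Hiroshi should return what to the minister.
The filler 'what' is interpreted as the direct object of 'return'. It moves to the left edge, and the trace sits right after 'return':
Nobody could remember what Hiroshi should return ___ to the minister.

return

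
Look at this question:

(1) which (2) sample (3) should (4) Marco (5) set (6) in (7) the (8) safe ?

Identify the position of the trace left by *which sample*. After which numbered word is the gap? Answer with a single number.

5

In situ: Marco should set which sample in the safe.
The filler 'which sample' is interpreted as the direct object of 'set'. Fronting leaves a gap immediately after 'set':
Which sample should Marco set ___ in the safe?
'set' is word 5.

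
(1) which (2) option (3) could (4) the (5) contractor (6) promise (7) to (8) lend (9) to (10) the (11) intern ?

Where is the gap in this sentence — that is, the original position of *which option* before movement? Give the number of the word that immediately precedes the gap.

8

Pre-movement form: The contractor could promise to lend which option to the intern.
'which option' functions as the direct object of 'lend'. Fronting leaves a gap immediately after 'lend':
Which option could the contractor promise to lend ___ to the intern?
'lend' is word 8.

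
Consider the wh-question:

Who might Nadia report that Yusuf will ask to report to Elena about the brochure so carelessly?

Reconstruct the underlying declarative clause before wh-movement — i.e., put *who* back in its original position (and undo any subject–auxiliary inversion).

Nadia might report that Yusuf will ask who to report to Elena about the brochure so carelessly.

'who' functions as the direct object of 'ask'. Wh-movement fronts it, leaving a gap right after 'ask':
Who might Nadia report that Yusuf will ask ___ to report to Elena about the brochure so carelessly?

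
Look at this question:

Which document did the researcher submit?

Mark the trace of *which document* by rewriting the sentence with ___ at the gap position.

Which document did the researcher submit ___?

In situ: The researcher did submit which document.
The filler 'which document' is interpreted as the direct object of 'submit'. The gap is right after 'submit'.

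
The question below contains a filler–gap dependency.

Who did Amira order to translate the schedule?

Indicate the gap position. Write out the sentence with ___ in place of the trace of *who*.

Who did Amira order ___ to translate the schedule?

Before movement: Amira did order who to translate the schedule.
'who' functions as the direct object of 'order'. The gap is right after 'order'.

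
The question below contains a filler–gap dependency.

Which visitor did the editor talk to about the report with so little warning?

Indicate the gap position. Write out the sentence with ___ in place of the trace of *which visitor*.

In situ: The editor did talk to which visitor about the report with so little warning.
'which visitor' functions as the object of the preposition 'to'. The gap is right after 'to'.

Which visitor did the editor talk to ___ about the report with so little warning?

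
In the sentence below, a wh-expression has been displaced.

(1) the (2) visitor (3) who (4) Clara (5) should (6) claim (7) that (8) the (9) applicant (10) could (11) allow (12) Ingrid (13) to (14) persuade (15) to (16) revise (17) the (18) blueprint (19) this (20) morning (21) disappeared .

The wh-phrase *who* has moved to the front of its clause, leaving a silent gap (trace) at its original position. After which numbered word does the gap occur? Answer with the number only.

'who' is the direct object of 'persuade'. It moves to the left edge, and the trace sits right after 'persuade':
The visitor who Clara should claim that the applicant could allow Ingrid to persuade ___ to revise the blueprint this morning disappeared.
'persuade' is word 14.

14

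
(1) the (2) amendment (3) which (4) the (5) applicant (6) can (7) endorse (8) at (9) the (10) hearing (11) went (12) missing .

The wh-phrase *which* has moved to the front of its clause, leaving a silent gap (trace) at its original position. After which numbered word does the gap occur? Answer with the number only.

'which' functions as the direct object of 'endorse'. It moves to the left edge, and the trace sits right after 'endorse':
The amendment which the applicant can endorse ___ at the hearing went missing.
'endorse' is word 7.

7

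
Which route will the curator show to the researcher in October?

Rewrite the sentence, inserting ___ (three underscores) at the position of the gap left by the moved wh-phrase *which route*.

Which route will the curator show ___ to the researcher in October?

Before movement: The curator will show which route to the researcher in October.
The filler 'which route' is interpreted as the direct object of 'show'. The gap is right after 'show'.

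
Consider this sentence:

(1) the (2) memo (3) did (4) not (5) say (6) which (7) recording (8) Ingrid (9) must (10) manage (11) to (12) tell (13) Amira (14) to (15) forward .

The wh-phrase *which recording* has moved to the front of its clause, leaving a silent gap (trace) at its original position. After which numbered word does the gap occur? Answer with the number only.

15

Underlying clause: Ingrid must manage to tell Amira to forward which recording.
'which recording' functions as the direct object of 'forward'. It moves to the left edge, and the trace sits right after 'forward':
The memo did not say which recording Ingrid must manage to tell Amira to forward ___.
'forward' is word 15.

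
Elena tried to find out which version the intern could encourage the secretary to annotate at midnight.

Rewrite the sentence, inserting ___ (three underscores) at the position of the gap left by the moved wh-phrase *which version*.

Elena tried to find out which version the intern could encourage the secretary to annotate ___ at midnight.

Underlying clause: The intern could encourage the secretary to annotate which version at midnight.
'which version' functions as the direct object of 'annotate'. The gap is right after 'annotate'.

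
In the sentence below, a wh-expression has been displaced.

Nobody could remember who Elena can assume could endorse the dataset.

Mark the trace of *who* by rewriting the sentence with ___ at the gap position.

Before movement: Elena can assume who could endorse the dataset.
'who' is the subject of the clause embedded under 'assume'. The gap is right after 'assume'.

Nobody could remember who Elena can assume ___ could endorse the dataset.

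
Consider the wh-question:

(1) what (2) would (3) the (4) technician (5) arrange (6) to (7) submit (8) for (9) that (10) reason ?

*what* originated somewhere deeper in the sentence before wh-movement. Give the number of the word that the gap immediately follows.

7

In situ: The technician would arrange to submit what for that reason.
'what' functions as the direct object of 'submit'. Fronting leaves a gap immediately after 'submit':
What would the technician arrange to submit ___ for that reason?
'submit' is word 7.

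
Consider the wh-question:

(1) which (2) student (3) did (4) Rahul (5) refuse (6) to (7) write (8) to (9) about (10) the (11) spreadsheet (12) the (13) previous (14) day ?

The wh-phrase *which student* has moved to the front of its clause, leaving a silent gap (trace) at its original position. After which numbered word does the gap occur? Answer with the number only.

Underlying clause: Rahul did refuse to write to which student about the spreadsheet the previous day.
The filler 'which student' is interpreted as the object of the preposition 'to'. Wh-movement fronts it, leaving a gap right after 'to':
Which student did Rahul refuse to write to ___ about the spreadsheet the previous day?
'to' is word 8.

8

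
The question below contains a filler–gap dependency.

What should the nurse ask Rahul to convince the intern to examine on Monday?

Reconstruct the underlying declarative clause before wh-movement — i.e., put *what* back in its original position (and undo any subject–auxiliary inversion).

'what' is the direct object of 'examine'. Fronting leaves a gap immediately after 'examine':
What should the nurse ask Rahul to convince the intern to examine ___ on Monday?

The nurse should ask Rahul to convince the intern to examine what on Monday.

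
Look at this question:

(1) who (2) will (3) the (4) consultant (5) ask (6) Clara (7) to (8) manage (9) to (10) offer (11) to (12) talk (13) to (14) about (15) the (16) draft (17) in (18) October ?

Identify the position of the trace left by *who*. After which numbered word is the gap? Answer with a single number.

In situ: The consultant will ask Clara to manage to offer to talk to who about the draft in October.
'who' is the object of the preposition 'to'. Fronting leaves a gap immediately after 'to':
Who will the consultant ask Clara to manage to offer to talk to ___ about the draft in October?
'to' is word 13.

13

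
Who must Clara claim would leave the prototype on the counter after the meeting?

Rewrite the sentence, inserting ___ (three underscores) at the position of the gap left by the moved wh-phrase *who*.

Who must Clara claim ___ would leave the prototype on the counter after the meeting?

Pre-movement form: Clara must claim who would leave the prototype on the counter after the meeting.
The filler 'who' is interpreted as the subject of the clause embedded under 'claim'. The gap is right after 'claim'.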